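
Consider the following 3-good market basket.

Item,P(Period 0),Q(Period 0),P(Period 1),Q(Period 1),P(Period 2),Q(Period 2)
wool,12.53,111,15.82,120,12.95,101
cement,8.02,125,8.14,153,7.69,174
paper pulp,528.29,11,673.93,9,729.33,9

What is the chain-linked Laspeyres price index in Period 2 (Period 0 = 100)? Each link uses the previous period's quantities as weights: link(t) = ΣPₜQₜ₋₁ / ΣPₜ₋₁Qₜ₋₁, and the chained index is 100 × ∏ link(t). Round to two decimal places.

Link Period 0→Period 1:
ΣP(Period 1)Q(Period 0) = 15.82×111 + 8.14×125 + 673.93×11 = 1756.02 + 1017.5 + 7413.23 = 10186.75
ΣP(Period 0)Q(Period 0) = 12.53×111 + 8.02×125 + 528.29×11 = 1390.83 + 1002.5 + 5811.19 = 8204.52
link = 10186.75/8204.52 = 1.241602
Link Period 1→Period 2:
ΣP(Period 2)Q(Period 1) = 12.95×120 + 7.69×153 + 729.33×9 = 1554 + 1176.57 + 6563.97 = 9294.54
ΣP(Period 1)Q(Period 1) = 15.82×120 + 8.14×153 + 673.93×9 = 1898.4 + 1245.42 + 6065.37 = 9209.19
link = 9294.54/9209.19 = 1.009268
Chained index = 100 × 1.241602 × 1.009268 = 125.3109

125.31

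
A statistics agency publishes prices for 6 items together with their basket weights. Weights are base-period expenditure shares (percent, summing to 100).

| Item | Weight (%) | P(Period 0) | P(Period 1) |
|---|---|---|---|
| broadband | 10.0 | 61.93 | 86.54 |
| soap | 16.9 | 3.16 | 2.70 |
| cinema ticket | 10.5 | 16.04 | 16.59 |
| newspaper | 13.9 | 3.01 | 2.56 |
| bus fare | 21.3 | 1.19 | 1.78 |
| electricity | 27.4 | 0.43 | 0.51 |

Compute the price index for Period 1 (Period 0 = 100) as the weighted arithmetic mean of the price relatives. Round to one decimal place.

broadband: 10.0 × (86.54/61.93) = 10.0 × 1.397384 = 13.9738
soap: 16.9 × (2.70/3.16) = 16.9 × 0.854430 = 14.4399
cinema ticket: 10.5 × (16.59/16.04) = 10.5 × 1.034289 = 10.8600
newspaper: 13.9 × (2.56/3.01) = 13.9 × 0.850498 = 11.8219
bus fare: 21.3 × (1.78/1.19) = 21.3 × 1.495798 = 31.8605
electricity: 27.4 × (0.51/0.43) = 27.4 × 1.186047 = 32.4977
Index = Σ wᵢ·(p₁ᵢ/p₀ᵢ) = 13.9738 + 14.4399 + 10.8600 + 11.8219 + 31.8605 + 32.4977 = 115.4539

115.5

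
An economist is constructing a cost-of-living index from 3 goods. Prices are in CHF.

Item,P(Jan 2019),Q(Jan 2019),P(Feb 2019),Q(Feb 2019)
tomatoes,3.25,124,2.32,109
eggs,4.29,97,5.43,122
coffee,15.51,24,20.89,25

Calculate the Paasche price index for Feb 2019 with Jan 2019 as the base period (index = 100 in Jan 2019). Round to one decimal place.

113.6

Paasche price index uses current-period quantities as weights.
ΣP(Feb 2019)·Q(Feb 2019) = 2.32×109 + 5.43×122 + 20.89×25 = 252.88 + 662.46 + 522.25 = 1437.59
ΣP(Jan 2019)·Q(Feb 2019) = 3.25×109 + 4.29×122 + 15.51×25 = 354.25 + 523.38 + 387.75 = 1265.38
Index = 1437.59 / 1265.38 × 100 = 113.6094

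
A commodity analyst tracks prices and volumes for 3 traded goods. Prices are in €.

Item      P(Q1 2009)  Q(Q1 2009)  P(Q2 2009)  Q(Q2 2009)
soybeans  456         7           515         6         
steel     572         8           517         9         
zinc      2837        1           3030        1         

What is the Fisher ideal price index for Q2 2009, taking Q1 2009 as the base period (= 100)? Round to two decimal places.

101.02

Laspeyres component (base-period weights):
ΣP(Q2 2009)Q(Q1 2009) = 515×7 + 517×8 + 3030×1 = 3605 + 4136 + 3030 = 10771
ΣP(Q1 2009)Q(Q1 2009) = 456×7 + 572×8 + 2837×1 = 3192 + 4576 + 2837 = 10605
L = 10771 / 10605 × 100 = 101.5653
Paasche component (current-period weights):
ΣP(Q2 2009)Q(Q2 2009) = 515×6 + 517×9 + 3030×1 = 3090 + 4653 + 3030 = 10773
ΣP(Q1 2009)Q(Q2 2009) = 456×6 + 572×9 + 2837×1 = 2736 + 5148 + 2837 = 10721
P = 10773 / 10721 × 100 = 100.4850
Fisher = √(L × P) = √(101.5653 × 100.4850) = 101.0237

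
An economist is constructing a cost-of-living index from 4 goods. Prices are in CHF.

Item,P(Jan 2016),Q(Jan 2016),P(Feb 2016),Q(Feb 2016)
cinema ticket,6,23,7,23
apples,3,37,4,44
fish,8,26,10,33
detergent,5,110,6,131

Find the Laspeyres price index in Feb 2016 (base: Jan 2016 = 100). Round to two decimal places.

Laspeyres price index uses base-period quantities as weights.
ΣP(Feb 2016)·Q(Jan 2016) = 7×23 + 4×37 + 10×26 + 6×110 = 161 + 148 + 260 + 660 = 1229
ΣP(Jan 2016)·Q(Jan 2016) = 6×23 + 3×37 + 8×26 + 5×110 = 138 + 111 + 208 + 550 = 1007
Index = 1229 / 1007 × 100 = 122.0457

122.05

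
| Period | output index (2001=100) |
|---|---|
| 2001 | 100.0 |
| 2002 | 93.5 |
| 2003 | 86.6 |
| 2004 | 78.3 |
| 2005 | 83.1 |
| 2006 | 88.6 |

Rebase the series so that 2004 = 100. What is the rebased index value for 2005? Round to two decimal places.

Rebased(2005) = 83.1 / 78.3 × 100 = 106.1303

106.13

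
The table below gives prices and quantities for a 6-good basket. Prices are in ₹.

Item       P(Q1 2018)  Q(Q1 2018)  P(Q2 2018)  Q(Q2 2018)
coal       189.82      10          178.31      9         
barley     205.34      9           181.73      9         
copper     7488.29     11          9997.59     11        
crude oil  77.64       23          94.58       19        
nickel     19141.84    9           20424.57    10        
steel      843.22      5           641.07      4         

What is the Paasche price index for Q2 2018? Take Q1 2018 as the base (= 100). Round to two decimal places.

Paasche price index uses current-period quantities as weights.
ΣP(Q2 2018)·Q(Q2 2018) = 178.31×9 + 181.73×9 + 9997.59×11 + 94.58×19 + 20424.57×10 + 641.07×4 = 1604.79 + 1635.57 + 109973.49 + 1797.02 + 204245.7 + 2564.28 = 321820.85
ΣP(Q1 2018)·Q(Q2 2018) = 189.82×9 + 205.34×9 + 7488.29×11 + 77.64×19 + 19141.84×10 + 843.22×4 = 1708.38 + 1848.06 + 82371.19 + 1475.16 + 191418.4 + 3372.88 = 282194.07
Index = 321820.85 / 282194.07 × 100 = 114.0424

114.04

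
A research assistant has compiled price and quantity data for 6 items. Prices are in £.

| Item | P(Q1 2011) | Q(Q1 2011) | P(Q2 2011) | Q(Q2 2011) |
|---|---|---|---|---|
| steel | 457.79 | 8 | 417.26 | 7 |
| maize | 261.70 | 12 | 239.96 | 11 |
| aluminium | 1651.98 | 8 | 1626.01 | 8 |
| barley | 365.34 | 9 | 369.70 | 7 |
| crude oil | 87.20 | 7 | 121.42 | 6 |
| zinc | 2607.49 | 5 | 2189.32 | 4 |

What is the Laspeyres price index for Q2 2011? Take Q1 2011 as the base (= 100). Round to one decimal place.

93.0

Laspeyres price index uses base-period quantities as weights.
ΣP(Q2 2011)·Q(Q1 2011) = 417.26×8 + 239.96×12 + 1626.01×8 + 369.70×9 + 121.42×7 + 2189.32×5 = 3338.08 + 2879.52 + 13008.08 + 3327.3 + 849.94 + 10946.6 = 34349.52
ΣP(Q1 2011)·Q(Q1 2011) = 457.79×8 + 261.70×12 + 1651.98×8 + 365.34×9 + 87.20×7 + 2607.49×5 = 3662.32 + 3140.4 + 13215.84 + 3288.06 + 610.4 + 13037.45 = 36954.47
Index = 34349.52 / 36954.47 × 100 = 92.9509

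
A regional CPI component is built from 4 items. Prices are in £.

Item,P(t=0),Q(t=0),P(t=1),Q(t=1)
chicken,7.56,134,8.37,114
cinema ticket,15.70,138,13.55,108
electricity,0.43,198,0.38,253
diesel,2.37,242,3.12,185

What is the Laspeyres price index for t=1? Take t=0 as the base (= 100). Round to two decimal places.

Laspeyres price index uses base-period quantities as weights.
ΣP(t=1)·Q(t=0) = 8.37×134 + 13.55×138 + 0.38×198 + 3.12×242 = 1121.58 + 1869.9 + 75.24 + 755.04 = 3821.76
ΣP(t=0)·Q(t=0) = 7.56×134 + 15.70×138 + 0.43×198 + 2.37×242 = 1013.04 + 2166.6 + 85.14 + 573.54 = 3838.32
Index = 3821.76 / 3838.32 × 100 = 99.5686

99.57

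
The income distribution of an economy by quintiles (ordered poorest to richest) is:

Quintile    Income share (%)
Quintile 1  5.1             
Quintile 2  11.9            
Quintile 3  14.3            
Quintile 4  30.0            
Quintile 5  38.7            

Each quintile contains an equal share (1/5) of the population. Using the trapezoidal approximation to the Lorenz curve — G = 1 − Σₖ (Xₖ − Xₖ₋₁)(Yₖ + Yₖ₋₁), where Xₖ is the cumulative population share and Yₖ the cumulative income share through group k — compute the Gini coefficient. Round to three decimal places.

0.341

Cumulative income shares Yₖ: 0.0510, 0.1700, 0.3130, 0.6130, 1.0000
Σ (Xₖ−Xₖ₋₁)(Yₖ+Yₖ₋₁) = (1/5)(0.0510+0.0000) + (1/5)(0.1700+0.0510) + (1/5)(0.3130+0.1700) + (1/5)(0.6130+0.3130) + (1/5)(1.0000+0.6130)
  = 0.0102 + 0.0442 + 0.0966 + 0.1852 + 0.3226 = 0.6588
G = 1 − 0.6588 = 0.3412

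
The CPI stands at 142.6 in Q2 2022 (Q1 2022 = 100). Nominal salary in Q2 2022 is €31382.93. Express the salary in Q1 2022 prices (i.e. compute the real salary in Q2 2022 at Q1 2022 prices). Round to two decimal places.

22007.66

Real = Nominal ÷ (Index/100) = 31382.93 ÷ (142.6/100)
     = 31382.93 ÷ 1.426 = 22007.6648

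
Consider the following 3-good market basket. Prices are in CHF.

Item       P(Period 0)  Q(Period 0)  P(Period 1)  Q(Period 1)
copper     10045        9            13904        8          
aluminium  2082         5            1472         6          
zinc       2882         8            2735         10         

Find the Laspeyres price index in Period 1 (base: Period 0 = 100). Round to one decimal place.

124.6

Laspeyres price index uses base-period quantities as weights.
ΣP(Period 1)·Q(Period 0) = 13904×9 + 1472×5 + 2735×8 = 125136 + 7360 + 21880 = 154376
ΣP(Period 0)·Q(Period 0) = 10045×9 + 2082×5 + 2882×8 = 90405 + 10410 + 23056 = 123871
Index = 154376 / 123871 × 100 = 124.6264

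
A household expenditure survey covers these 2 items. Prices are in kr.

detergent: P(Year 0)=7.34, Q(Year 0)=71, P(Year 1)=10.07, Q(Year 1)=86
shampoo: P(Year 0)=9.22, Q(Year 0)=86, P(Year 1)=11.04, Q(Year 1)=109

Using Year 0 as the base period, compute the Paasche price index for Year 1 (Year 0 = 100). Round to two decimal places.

126.47

Paasche price index uses current-period quantities as weights.
ΣP(Year 1)·Q(Year 1) = 10.07×86 + 11.04×109 = 866.02 + 1203.36 = 2069.38
ΣP(Year 0)·Q(Year 1) = 7.34×86 + 9.22×109 = 631.24 + 1004.98 = 1636.22
Index = 2069.38 / 1636.22 × 100 = 126.4732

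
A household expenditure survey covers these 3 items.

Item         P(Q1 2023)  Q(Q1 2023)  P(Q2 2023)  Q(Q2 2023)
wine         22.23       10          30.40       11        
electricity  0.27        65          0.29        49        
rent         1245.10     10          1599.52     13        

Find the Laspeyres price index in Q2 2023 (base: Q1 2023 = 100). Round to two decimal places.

Laspeyres price index uses base-period quantities as weights.
ΣP(Q2 2023)·Q(Q1 2023) = 30.40×10 + 0.29×65 + 1599.52×10 = 304 + 18.85 + 15995.2 = 16318.05
ΣP(Q1 2023)·Q(Q1 2023) = 22.23×10 + 0.27×65 + 1245.10×10 = 222.3 + 17.55 + 12451 = 12690.85
Index = 16318.05 / 12690.85 × 100 = 128.5812

128.58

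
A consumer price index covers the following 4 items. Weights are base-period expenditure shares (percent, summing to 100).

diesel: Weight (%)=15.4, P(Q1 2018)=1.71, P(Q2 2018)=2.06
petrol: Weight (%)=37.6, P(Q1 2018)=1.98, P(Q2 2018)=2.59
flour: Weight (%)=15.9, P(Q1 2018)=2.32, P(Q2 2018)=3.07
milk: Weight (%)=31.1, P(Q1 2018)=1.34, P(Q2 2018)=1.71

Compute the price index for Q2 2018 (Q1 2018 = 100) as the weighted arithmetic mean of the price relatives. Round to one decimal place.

diesel: 15.4 × (2.06/1.71) = 15.4 × 1.204678 = 18.5520
petrol: 37.6 × (2.59/1.98) = 37.6 × 1.308081 = 49.1838
flour: 15.9 × (3.07/2.32) = 15.9 × 1.323276 = 21.0401
milk: 31.1 × (1.71/1.34) = 31.1 × 1.276119 = 39.6873
Index = Σ wᵢ·(p₁ᵢ/p₀ᵢ) = 18.5520 + 49.1838 + 21.0401 + 39.6873 = 128.4633

128.5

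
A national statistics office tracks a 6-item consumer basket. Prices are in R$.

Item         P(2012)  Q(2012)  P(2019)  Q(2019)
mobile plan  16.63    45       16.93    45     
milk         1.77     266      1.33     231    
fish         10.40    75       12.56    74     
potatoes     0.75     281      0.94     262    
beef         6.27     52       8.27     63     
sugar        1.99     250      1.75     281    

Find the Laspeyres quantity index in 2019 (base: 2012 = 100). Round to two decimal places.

101.45

Laspeyres quantity index uses base-period prices as weights.
ΣP(2012)·Q(2019) = 16.63×45 + 1.77×231 + 10.40×74 + 0.75×262 + 6.27×63 + 1.99×281 = 748.35 + 408.87 + 769.6 + 196.5 + 395.01 + 559.19 = 3077.52
ΣP(2012)·Q(2012) = 16.63×45 + 1.77×266 + 10.40×75 + 0.75×281 + 6.27×52 + 1.99×250 = 748.35 + 470.82 + 780 + 210.75 + 326.04 + 497.5 = 3033.46
Index = 3077.52 / 3033.46 × 100 = 101.4525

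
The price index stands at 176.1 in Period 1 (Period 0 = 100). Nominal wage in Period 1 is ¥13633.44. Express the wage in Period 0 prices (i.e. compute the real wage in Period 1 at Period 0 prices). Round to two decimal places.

7741.87

Real = Nominal ÷ (Index/100) = 13633.44 ÷ (176.1/100)
     = 13633.44 ÷ 1.761 = 7741.8739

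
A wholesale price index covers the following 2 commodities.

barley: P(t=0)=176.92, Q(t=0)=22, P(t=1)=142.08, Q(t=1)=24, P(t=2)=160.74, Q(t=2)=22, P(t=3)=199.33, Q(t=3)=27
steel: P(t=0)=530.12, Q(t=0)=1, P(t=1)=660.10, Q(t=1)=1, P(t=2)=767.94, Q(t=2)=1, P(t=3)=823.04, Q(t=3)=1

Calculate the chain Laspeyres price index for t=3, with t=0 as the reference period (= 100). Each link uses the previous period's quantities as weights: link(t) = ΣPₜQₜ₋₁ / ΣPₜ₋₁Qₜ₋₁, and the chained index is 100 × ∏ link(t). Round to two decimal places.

Link t=0→t=1:
ΣP(t=1)Q(t=0) = 142.08×22 + 660.10×1 = 3125.76 + 660.1 = 3785.86
ΣP(t=0)Q(t=0) = 176.92×22 + 530.12×1 = 3892.24 + 530.12 = 4422.36
link = 3785.86/4422.36 = 0.856072
Link t=1→t=2:
ΣP(t=2)Q(t=1) = 160.74×24 + 767.94×1 = 3857.76 + 767.94 = 4625.7
ΣP(t=1)Q(t=1) = 142.08×24 + 660.10×1 = 3409.92 + 660.1 = 4070.02
link = 4625.7/4070.02 = 1.136530
Link t=2→t=3:
ΣP(t=3)Q(t=2) = 199.33×22 + 823.04×1 = 4385.26 + 823.04 = 5208.3
ΣP(t=2)Q(t=2) = 160.74×22 + 767.94×1 = 3536.28 + 767.94 = 4304.22
link = 5208.3/4304.22 = 1.210045
Chained index = 100 × 0.856072 × 1.136530 × 1.210045 = 117.7316

117.73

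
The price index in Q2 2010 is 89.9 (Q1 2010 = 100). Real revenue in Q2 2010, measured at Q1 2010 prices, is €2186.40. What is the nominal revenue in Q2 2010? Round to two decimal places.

Nominal = Real × (Index/100) = 2186.40 × (89.9/100)
        = 2186.40 × 0.899 = 1965.5736

1965.57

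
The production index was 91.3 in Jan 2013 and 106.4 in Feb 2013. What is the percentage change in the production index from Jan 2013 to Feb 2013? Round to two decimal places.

16.54%

Change = (106.4 − 91.3) / 91.3 × 100
       = 15.1 / 91.3 × 100 = 16.5389%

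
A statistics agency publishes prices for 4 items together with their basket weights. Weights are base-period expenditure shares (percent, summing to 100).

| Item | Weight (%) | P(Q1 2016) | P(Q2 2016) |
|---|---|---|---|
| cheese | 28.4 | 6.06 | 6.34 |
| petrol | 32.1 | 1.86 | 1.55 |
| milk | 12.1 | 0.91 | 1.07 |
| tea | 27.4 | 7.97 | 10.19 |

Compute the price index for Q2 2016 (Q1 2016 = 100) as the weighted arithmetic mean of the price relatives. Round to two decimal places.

105.72

cheese: 28.4 × (6.34/6.06) = 28.4 × 1.046205 = 29.7122
petrol: 32.1 × (1.55/1.86) = 32.1 × 0.833333 = 26.7500
milk: 12.1 × (1.07/0.91) = 12.1 × 1.175824 = 14.2275
tea: 27.4 × (10.19/7.97) = 27.4 × 1.278545 = 35.0321
Index = Σ wᵢ·(p₁ᵢ/p₀ᵢ) = 29.7122 + 26.7500 + 14.2275 + 35.0321 = 105.7218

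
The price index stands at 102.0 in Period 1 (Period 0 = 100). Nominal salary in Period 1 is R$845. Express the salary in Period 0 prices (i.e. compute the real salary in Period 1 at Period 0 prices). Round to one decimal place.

828.4

Real = Nominal ÷ (Index/100) = 845 ÷ (102.0/100)
     = 845 ÷ 1.020 = 828.4314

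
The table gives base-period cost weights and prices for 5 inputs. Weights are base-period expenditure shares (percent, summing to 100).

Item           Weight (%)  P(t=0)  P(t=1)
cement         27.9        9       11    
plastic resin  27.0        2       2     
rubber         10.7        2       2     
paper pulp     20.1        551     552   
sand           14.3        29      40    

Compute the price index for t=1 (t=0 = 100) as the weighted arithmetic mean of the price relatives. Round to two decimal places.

111.66

cement: 27.9 × (11/9) = 27.9 × 1.222222 = 34.1000
plastic resin: 27.0 × (2/2) = 27.0 × 1.000000 = 27.0000
rubber: 10.7 × (2/2) = 10.7 × 1.000000 = 10.7000
paper pulp: 20.1 × (552/551) = 20.1 × 1.001815 = 20.1365
sand: 14.3 × (40/29) = 14.3 × 1.379310 = 19.7241
Index = Σ wᵢ·(p₁ᵢ/p₀ᵢ) = 34.1000 + 27.0000 + 10.7000 + 20.1365 + 19.7241 = 111.6606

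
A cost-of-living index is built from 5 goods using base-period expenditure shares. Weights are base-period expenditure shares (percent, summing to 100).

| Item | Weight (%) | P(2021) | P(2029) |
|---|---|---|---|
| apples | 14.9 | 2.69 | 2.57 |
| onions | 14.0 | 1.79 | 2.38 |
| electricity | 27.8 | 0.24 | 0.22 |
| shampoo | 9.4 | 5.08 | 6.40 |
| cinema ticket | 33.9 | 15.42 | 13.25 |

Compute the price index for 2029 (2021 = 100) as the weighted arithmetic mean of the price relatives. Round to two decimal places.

apples: 14.9 × (2.57/2.69) = 14.9 × 0.955390 = 14.2353
onions: 14.0 × (2.38/1.79) = 14.0 × 1.329609 = 18.6145
electricity: 27.8 × (0.22/0.24) = 27.8 × 0.916667 = 25.4833
shampoo: 9.4 × (6.40/5.08) = 9.4 × 1.259843 = 11.8425
cinema ticket: 33.9 × (13.25/15.42) = 33.9 × 0.859274 = 29.1294
Index = Σ wᵢ·(p₁ᵢ/p₀ᵢ) = 14.2353 + 18.6145 + 25.4833 + 11.8425 + 29.1294 = 99.3051

99.31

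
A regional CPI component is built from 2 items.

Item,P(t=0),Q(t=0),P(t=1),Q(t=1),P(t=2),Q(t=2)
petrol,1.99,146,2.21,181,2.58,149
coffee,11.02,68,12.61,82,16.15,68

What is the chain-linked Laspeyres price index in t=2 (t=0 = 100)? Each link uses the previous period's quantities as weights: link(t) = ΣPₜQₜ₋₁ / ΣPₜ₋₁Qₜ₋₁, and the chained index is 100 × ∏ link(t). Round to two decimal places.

141.76

Link t=0→t=1:
ΣP(t=1)Q(t=0) = 2.21×146 + 12.61×68 = 322.66 + 857.48 = 1180.14
ΣP(t=0)Q(t=0) = 1.99×146 + 11.02×68 = 290.54 + 749.36 = 1039.9
link = 1180.14/1039.9 = 1.134859
Link t=1→t=2:
ΣP(t=2)Q(t=1) = 2.58×181 + 16.15×82 = 466.98 + 1324.3 = 1791.28
ΣP(t=1)Q(t=1) = 2.21×181 + 12.61×82 = 400.01 + 1034.02 = 1434.03
link = 1791.28/1434.03 = 1.249123
Chained index = 100 × 1.134859 × 1.249123 = 141.7579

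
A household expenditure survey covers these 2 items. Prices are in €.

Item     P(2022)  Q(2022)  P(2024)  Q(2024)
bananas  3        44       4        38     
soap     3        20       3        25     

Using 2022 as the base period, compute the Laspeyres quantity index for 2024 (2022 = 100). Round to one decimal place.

Laspeyres quantity index uses base-period prices as weights.
ΣP(2022)·Q(2024) = 3×38 + 3×25 = 114 + 75 = 189
ΣP(2022)·Q(2022) = 3×44 + 3×20 = 132 + 60 = 192
Index = 189 / 192 × 100 = 98.4375

98.4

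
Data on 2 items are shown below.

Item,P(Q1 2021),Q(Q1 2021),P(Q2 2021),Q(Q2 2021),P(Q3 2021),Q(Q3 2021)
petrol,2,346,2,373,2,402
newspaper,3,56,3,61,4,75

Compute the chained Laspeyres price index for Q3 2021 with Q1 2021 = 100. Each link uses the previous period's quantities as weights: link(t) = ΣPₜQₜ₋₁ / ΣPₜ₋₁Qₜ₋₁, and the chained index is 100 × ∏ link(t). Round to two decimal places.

106.57

Link Q1 2021→Q2 2021:
ΣP(Q2 2021)Q(Q1 2021) = 2×346 + 3×56 = 692 + 168 = 860
ΣP(Q1 2021)Q(Q1 2021) = 2×346 + 3×56 = 692 + 168 = 860
link = 860/860 = 1.000000
Link Q2 2021→Q3 2021:
ΣP(Q3 2021)Q(Q2 2021) = 2×373 + 4×61 = 746 + 244 = 990
ΣP(Q2 2021)Q(Q2 2021) = 2×373 + 3×61 = 746 + 183 = 929
link = 990/929 = 1.065662
Chained index = 100 × 1.000000 × 1.065662 = 106.5662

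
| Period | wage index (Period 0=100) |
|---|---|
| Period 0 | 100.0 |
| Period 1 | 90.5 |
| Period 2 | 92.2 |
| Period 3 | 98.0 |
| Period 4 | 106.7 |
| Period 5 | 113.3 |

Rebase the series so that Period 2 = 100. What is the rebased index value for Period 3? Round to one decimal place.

Rebased(Period 3) = 98.0 / 92.2 × 100 = 106.2907

106.3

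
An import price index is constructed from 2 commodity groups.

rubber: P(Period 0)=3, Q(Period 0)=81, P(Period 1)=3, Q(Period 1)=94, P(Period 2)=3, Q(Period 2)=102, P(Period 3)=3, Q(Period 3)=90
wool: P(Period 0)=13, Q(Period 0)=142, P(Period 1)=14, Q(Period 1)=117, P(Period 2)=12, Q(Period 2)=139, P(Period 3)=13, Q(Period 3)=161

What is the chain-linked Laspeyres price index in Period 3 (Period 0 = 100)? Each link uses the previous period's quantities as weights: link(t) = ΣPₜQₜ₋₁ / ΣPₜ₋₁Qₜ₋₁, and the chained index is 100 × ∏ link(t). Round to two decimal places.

100.39

Link Period 0→Period 1:
ΣP(Period 1)Q(Period 0) = 3×81 + 14×142 = 243 + 1988 = 2231
ΣP(Period 0)Q(Period 0) = 3×81 + 13×142 = 243 + 1846 = 2089
link = 2231/2089 = 1.067975
Link Period 1→Period 2:
ΣP(Period 2)Q(Period 1) = 3×94 + 12×117 = 282 + 1404 = 1686
ΣP(Period 1)Q(Period 1) = 3×94 + 14×117 = 282 + 1638 = 1920
link = 1686/1920 = 0.878125
Link Period 2→Period 3:
ΣP(Period 3)Q(Period 2) = 3×102 + 13×139 = 306 + 1807 = 2113
ΣP(Period 2)Q(Period 2) = 3×102 + 12×139 = 306 + 1668 = 1974
link = 2113/1974 = 1.070415
Chained index = 100 × 1.067975 × 0.878125 × 1.070415 = 100.3852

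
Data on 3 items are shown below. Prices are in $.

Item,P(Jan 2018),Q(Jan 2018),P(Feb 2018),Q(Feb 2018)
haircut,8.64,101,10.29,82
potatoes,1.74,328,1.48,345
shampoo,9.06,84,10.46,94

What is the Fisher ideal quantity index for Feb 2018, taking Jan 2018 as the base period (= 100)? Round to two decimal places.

Laspeyres component (base-period weights):
ΣP(Jan 2018)Q(Feb 2018) = 8.64×82 + 1.74×345 + 9.06×94 = 708.48 + 600.3 + 851.64 = 2160.42
ΣP(Jan 2018)Q(Jan 2018) = 8.64×101 + 1.74×328 + 9.06×84 = 872.64 + 570.72 + 761.04 = 2204.4
L = 2160.42 / 2204.4 × 100 = 98.0049
Paasche component (current-period weights):
ΣP(Feb 2018)Q(Feb 2018) = 10.29×82 + 1.48×345 + 10.46×94 = 843.78 + 510.6 + 983.24 = 2337.62
ΣP(Feb 2018)Q(Jan 2018) = 10.29×101 + 1.48×328 + 10.46×84 = 1039.29 + 485.44 + 878.64 = 2403.37
P = 2337.62 / 2403.37 × 100 = 97.2643
Fisher = √(L × P) = √(98.0049 × 97.2643) = 97.6339

97.63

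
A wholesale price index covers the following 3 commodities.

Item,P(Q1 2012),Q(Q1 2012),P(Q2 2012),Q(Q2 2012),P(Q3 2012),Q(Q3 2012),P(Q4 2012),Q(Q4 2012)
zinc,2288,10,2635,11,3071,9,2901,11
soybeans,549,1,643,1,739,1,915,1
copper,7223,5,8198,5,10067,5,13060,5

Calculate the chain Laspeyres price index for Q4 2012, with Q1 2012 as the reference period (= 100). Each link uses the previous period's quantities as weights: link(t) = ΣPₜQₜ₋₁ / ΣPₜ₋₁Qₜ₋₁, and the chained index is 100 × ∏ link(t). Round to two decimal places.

160.91

Link Q1 2012→Q2 2012:
ΣP(Q2 2012)Q(Q1 2012) = 2635×10 + 643×1 + 8198×5 = 26350 + 643 + 40990 = 67983
ΣP(Q1 2012)Q(Q1 2012) = 2288×10 + 549×1 + 7223×5 = 22880 + 549 + 36115 = 59544
link = 67983/59544 = 1.141727
Link Q2 2012→Q3 2012:
ΣP(Q3 2012)Q(Q2 2012) = 3071×11 + 739×1 + 10067×5 = 33781 + 739 + 50335 = 84855
ΣP(Q2 2012)Q(Q2 2012) = 2635×11 + 643×1 + 8198×5 = 28985 + 643 + 40990 = 70618
link = 84855/70618 = 1.201606
Link Q3 2012→Q4 2012:
ΣP(Q4 2012)Q(Q3 2012) = 2901×9 + 915×1 + 13060×5 = 26109 + 915 + 65300 = 92324
ΣP(Q3 2012)Q(Q3 2012) = 3071×9 + 739×1 + 10067×5 = 27639 + 739 + 50335 = 78713
link = 92324/78713 = 1.172919
Chained index = 100 × 1.141727 × 1.201606 × 1.172919 = 160.9135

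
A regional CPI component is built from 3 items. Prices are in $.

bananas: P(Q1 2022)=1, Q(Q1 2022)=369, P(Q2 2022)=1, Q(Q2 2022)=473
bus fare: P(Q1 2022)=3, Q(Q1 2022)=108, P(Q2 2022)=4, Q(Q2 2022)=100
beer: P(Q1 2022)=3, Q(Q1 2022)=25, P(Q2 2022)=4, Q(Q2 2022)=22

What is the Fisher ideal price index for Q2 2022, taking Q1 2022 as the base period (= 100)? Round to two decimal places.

115.92

Laspeyres component (base-period weights):
ΣP(Q2 2022)Q(Q1 2022) = 1×369 + 4×108 + 4×25 = 369 + 432 + 100 = 901
ΣP(Q1 2022)Q(Q1 2022) = 1×369 + 3×108 + 3×25 = 369 + 324 + 75 = 768
L = 901 / 768 × 100 = 117.3177
Paasche component (current-period weights):
ΣP(Q2 2022)Q(Q2 2022) = 1×473 + 4×100 + 4×22 = 473 + 400 + 88 = 961
ΣP(Q1 2022)Q(Q2 2022) = 1×473 + 3×100 + 3×22 = 473 + 300 + 66 = 839
P = 961 / 839 × 100 = 114.5411
Fisher = √(L × P) = √(117.3177 × 114.5411) = 115.9211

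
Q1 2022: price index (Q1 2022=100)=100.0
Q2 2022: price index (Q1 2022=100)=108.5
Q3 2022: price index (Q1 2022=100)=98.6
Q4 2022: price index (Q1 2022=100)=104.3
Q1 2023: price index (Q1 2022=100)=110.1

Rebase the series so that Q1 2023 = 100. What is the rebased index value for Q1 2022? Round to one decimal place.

90.8

Rebased(Q1 2022) = 100.0 / 110.1 × 100 = 90.8265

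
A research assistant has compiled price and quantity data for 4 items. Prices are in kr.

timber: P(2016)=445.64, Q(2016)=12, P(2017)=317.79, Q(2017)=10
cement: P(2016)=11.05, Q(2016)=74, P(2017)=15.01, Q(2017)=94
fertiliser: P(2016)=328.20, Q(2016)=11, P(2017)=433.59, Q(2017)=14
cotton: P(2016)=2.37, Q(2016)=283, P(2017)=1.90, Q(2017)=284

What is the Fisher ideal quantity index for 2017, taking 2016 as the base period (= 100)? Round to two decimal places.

Laspeyres component (base-period weights):
ΣP(2016)Q(2017) = 445.64×10 + 11.05×94 + 328.20×14 + 2.37×284 = 4456.4 + 1038.7 + 4594.8 + 673.08 = 10762.98
ΣP(2016)Q(2016) = 445.64×12 + 11.05×74 + 328.20×11 + 2.37×283 = 5347.68 + 817.7 + 3610.2 + 670.71 = 10446.29
L = 10762.98 / 10446.29 × 100 = 103.0316
Paasche component (current-period weights):
ΣP(2017)Q(2017) = 317.79×10 + 15.01×94 + 433.59×14 + 1.90×284 = 3177.9 + 1410.94 + 6070.26 + 539.6 = 11198.7
ΣP(2017)Q(2016) = 317.79×12 + 15.01×74 + 433.59×11 + 1.90×283 = 3813.48 + 1110.74 + 4769.49 + 537.7 = 10231.41
P = 11198.7 / 10231.41 × 100 = 109.4541
Fisher = √(L × P) = √(103.0316 × 109.4541) = 106.1943

106.19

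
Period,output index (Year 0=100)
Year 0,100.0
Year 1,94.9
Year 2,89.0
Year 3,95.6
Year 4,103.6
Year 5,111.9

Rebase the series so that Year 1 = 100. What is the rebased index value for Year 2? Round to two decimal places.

93.78

Rebased(Year 2) = 89.0 / 94.9 × 100 = 93.7829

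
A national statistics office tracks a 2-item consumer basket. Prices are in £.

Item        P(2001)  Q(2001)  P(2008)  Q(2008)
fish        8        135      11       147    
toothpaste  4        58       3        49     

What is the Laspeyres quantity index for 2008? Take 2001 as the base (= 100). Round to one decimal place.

Laspeyres quantity index uses base-period prices as weights.
ΣP(2001)·Q(2008) = 8×147 + 4×49 = 1176 + 196 = 1372
ΣP(2001)·Q(2001) = 8×135 + 4×58 = 1080 + 232 = 1312
Index = 1372 / 1312 × 100 = 104.5732

104.6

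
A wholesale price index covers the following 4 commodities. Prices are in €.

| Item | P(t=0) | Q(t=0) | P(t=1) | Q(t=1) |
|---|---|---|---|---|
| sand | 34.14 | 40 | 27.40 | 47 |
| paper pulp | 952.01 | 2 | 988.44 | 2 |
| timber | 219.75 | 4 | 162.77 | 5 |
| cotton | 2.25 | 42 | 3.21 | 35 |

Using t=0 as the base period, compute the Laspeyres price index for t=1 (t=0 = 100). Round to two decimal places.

Laspeyres price index uses base-period quantities as weights.
ΣP(t=1)·Q(t=0) = 27.40×40 + 988.44×2 + 162.77×4 + 3.21×42 = 1096 + 1976.88 + 651.08 + 134.82 = 3858.78
ΣP(t=0)·Q(t=0) = 34.14×40 + 952.01×2 + 219.75×4 + 2.25×42 = 1365.6 + 1904.02 + 879 + 94.5 = 4243.12
Index = 3858.78 / 4243.12 × 100 = 90.9420

90.94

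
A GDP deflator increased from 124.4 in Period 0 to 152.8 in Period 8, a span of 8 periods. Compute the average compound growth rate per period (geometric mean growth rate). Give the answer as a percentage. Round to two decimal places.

Growth factor = (152.8/124.4)^(1/8) = (1.228296)^(1/8) = 1.026037
Growth rate = 1.026037 − 1 = 0.026037 = 2.6037%

2.60%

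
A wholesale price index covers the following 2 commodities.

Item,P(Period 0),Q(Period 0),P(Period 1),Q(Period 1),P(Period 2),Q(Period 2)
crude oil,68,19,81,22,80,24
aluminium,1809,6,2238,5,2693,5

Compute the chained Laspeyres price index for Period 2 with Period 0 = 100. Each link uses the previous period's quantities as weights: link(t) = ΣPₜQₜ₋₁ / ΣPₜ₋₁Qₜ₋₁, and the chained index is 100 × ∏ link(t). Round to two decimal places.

Link Period 0→Period 1:
ΣP(Period 1)Q(Period 0) = 81×19 + 2238×6 = 1539 + 13428 = 14967
ΣP(Period 0)Q(Period 0) = 68×19 + 1809×6 = 1292 + 10854 = 12146
link = 14967/12146 = 1.232258
Link Period 1→Period 2:
ΣP(Period 2)Q(Period 1) = 80×22 + 2693×5 = 1760 + 13465 = 15225
ΣP(Period 1)Q(Period 1) = 81×22 + 2238×5 = 1782 + 11190 = 12972
link = 15225/12972 = 1.173682
Chained index = 100 × 1.232258 × 1.173682 = 144.6278

144.63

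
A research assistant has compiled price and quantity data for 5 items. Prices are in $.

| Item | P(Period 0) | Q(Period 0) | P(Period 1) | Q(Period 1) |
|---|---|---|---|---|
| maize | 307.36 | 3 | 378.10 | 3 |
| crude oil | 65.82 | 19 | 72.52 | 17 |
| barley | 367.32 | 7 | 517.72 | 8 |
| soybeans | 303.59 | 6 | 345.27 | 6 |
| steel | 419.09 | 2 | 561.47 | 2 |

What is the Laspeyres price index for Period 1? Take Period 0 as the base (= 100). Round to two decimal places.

126.03

Laspeyres price index uses base-period quantities as weights.
ΣP(Period 1)·Q(Period 0) = 378.10×3 + 72.52×19 + 517.72×7 + 345.27×6 + 561.47×2 = 1134.3 + 1377.88 + 3624.04 + 2071.62 + 1122.94 = 9330.78
ΣP(Period 0)·Q(Period 0) = 307.36×3 + 65.82×19 + 367.32×7 + 303.59×6 + 419.09×2 = 922.08 + 1250.58 + 2571.24 + 1821.54 + 838.18 = 7403.62
Index = 9330.78 / 7403.62 × 100 = 126.0300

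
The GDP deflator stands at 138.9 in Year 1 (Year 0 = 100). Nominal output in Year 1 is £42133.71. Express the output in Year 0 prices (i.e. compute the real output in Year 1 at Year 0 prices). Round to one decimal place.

30333.8

Real = Nominal ÷ (Index/100) = 42133.71 ÷ (138.9/100)
     = 42133.71 ÷ 1.389 = 30333.8445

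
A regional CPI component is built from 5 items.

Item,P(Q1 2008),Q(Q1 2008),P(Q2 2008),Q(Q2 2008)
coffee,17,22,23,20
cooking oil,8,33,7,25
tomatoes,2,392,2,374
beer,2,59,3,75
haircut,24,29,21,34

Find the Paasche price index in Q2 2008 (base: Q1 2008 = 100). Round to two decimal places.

Paasche price index uses current-period quantities as weights.
ΣP(Q2 2008)·Q(Q2 2008) = 23×20 + 7×25 + 2×374 + 3×75 + 21×34 = 460 + 175 + 748 + 225 + 714 = 2322
ΣP(Q1 2008)·Q(Q2 2008) = 17×20 + 8×25 + 2×374 + 2×75 + 24×34 = 340 + 200 + 748 + 150 + 816 = 2254
Index = 2322 / 2254 × 100 = 103.0169

103.02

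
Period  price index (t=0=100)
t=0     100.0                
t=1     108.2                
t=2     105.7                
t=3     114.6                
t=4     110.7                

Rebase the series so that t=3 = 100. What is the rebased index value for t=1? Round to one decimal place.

94.4

Rebased(t=1) = 108.2 / 114.6 × 100 = 94.4154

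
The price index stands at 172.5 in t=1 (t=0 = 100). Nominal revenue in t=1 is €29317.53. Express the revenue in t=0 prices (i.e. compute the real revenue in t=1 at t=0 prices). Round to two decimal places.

Real = Nominal ÷ (Index/100) = 29317.53 ÷ (172.5/100)
     = 29317.53 ÷ 1.725 = 16995.6696

16995.67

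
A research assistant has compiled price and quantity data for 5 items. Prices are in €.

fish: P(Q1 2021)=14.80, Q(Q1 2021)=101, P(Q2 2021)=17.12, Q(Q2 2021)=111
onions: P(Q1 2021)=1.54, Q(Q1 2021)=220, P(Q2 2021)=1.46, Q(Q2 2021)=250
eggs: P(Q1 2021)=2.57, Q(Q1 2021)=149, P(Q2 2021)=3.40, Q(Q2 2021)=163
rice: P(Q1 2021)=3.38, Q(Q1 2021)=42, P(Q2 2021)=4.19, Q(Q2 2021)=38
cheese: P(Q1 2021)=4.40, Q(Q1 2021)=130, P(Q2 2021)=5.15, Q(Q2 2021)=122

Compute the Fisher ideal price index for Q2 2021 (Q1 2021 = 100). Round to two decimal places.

Laspeyres component (base-period weights):
ΣP(Q2 2021)Q(Q1 2021) = 17.12×101 + 1.46×220 + 3.40×149 + 4.19×42 + 5.15×130 = 1729.12 + 321.2 + 506.6 + 175.98 + 669.5 = 3402.4
ΣP(Q1 2021)Q(Q1 2021) = 14.80×101 + 1.54×220 + 2.57×149 + 3.38×42 + 4.40×130 = 1494.8 + 338.8 + 382.93 + 141.96 + 572 = 2930.49
L = 3402.4 / 2930.49 × 100 = 116.1035
Paasche component (current-period weights):
ΣP(Q2 2021)Q(Q2 2021) = 17.12×111 + 1.46×250 + 3.40×163 + 4.19×38 + 5.15×122 = 1900.32 + 365 + 554.2 + 159.22 + 628.3 = 3607.04
ΣP(Q1 2021)Q(Q2 2021) = 14.80×111 + 1.54×250 + 2.57×163 + 3.38×38 + 4.40×122 = 1642.8 + 385 + 418.91 + 128.44 + 536.8 = 3111.95
P = 3607.04 / 3111.95 × 100 = 115.9093
Fisher = √(L × P) = √(116.1035 × 115.9093) = 116.0063

116.01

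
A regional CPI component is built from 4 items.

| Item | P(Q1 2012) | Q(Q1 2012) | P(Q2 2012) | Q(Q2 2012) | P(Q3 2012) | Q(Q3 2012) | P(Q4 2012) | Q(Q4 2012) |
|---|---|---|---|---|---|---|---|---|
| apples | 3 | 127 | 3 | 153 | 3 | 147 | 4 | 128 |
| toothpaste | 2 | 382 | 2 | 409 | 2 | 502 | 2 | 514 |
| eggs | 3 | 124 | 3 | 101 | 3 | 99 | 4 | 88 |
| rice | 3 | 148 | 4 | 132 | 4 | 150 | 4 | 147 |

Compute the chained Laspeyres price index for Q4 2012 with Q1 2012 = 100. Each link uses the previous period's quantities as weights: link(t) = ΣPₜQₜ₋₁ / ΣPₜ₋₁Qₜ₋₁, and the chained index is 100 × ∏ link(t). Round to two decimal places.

Link Q1 2012→Q2 2012:
ΣP(Q2 2012)Q(Q1 2012) = 3×127 + 2×382 + 3×124 + 4×148 = 381 + 764 + 372 + 592 = 2109
ΣP(Q1 2012)Q(Q1 2012) = 3×127 + 2×382 + 3×124 + 3×148 = 381 + 764 + 372 + 444 = 1961
link = 2109/1961 = 1.075472
Link Q2 2012→Q3 2012:
ΣP(Q3 2012)Q(Q2 2012) = 3×153 + 2×409 + 3×101 + 4×132 = 459 + 818 + 303 + 528 = 2108
ΣP(Q2 2012)Q(Q2 2012) = 3×153 + 2×409 + 3×101 + 4×132 = 459 + 818 + 303 + 528 = 2108
link = 2108/2108 = 1.000000
Link Q3 2012→Q4 2012:
ΣP(Q4 2012)Q(Q3 2012) = 4×147 + 2×502 + 4×99 + 4×150 = 588 + 1004 + 396 + 600 = 2588
ΣP(Q3 2012)Q(Q3 2012) = 3×147 + 2×502 + 3×99 + 4×150 = 441 + 1004 + 297 + 600 = 2342
link = 2588/2342 = 1.105038
Chained index = 100 × 1.075472 × 1.000000 × 1.105038 = 118.8438

118.84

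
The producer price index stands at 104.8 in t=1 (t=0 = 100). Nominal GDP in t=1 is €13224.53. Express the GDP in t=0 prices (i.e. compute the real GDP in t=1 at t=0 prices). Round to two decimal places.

Real = Nominal ÷ (Index/100) = 13224.53 ÷ (104.8/100)
     = 13224.53 ÷ 1.048 = 12618.8263

12618.83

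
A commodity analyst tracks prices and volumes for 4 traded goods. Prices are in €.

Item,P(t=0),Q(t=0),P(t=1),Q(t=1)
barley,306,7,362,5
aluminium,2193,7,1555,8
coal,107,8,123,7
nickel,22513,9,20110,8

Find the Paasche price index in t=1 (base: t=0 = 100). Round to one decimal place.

88.0

Paasche price index uses current-period quantities as weights.
ΣP(t=1)·Q(t=1) = 362×5 + 1555×8 + 123×7 + 20110×8 = 1810 + 12440 + 861 + 160880 = 175991
ΣP(t=0)·Q(t=1) = 306×5 + 2193×8 + 107×7 + 22513×8 = 1530 + 17544 + 749 + 180104 = 199927
Index = 175991 / 199927 × 100 = 88.0276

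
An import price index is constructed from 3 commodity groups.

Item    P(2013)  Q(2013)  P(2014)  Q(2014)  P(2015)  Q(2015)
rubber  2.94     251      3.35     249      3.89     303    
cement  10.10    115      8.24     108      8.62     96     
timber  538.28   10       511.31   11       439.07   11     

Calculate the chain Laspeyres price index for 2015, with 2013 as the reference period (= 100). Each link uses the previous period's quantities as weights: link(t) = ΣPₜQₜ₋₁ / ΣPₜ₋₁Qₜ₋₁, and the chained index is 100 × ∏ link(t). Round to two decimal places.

86.79

Link 2013→2014:
ΣP(2014)Q(2013) = 3.35×251 + 8.24×115 + 511.31×10 = 840.85 + 947.6 + 5113.1 = 6901.55
ΣP(2013)Q(2013) = 2.94×251 + 10.10×115 + 538.28×10 = 737.94 + 1161.5 + 5382.8 = 7282.24
link = 6901.55/7282.24 = 0.947724
Link 2014→2015:
ΣP(2015)Q(2014) = 3.89×249 + 8.62×108 + 439.07×11 = 968.61 + 930.96 + 4829.77 = 6729.34
ΣP(2014)Q(2014) = 3.35×249 + 8.24×108 + 511.31×11 = 834.15 + 889.92 + 5624.41 = 7348.48
link = 6729.34/7348.48 = 0.915746
Chained index = 100 × 0.947724 × 0.915746 = 86.7874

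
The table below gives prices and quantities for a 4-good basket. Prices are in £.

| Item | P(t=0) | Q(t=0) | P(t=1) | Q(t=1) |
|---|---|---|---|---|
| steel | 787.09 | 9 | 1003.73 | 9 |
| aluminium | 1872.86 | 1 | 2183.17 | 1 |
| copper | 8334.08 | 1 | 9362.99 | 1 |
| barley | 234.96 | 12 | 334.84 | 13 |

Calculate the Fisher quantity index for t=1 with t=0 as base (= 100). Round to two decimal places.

101.26

Laspeyres component (base-period weights):
ΣP(t=0)Q(t=1) = 787.09×9 + 1872.86×1 + 8334.08×1 + 234.96×13 = 7083.81 + 1872.86 + 8334.08 + 3054.48 = 20345.23
ΣP(t=0)Q(t=0) = 787.09×9 + 1872.86×1 + 8334.08×1 + 234.96×12 = 7083.81 + 1872.86 + 8334.08 + 2819.52 = 20110.27
L = 20345.23 / 20110.27 × 100 = 101.1684
Paasche component (current-period weights):
ΣP(t=1)Q(t=1) = 1003.73×9 + 2183.17×1 + 9362.99×1 + 334.84×13 = 9033.57 + 2183.17 + 9362.99 + 4352.92 = 24932.65
ΣP(t=1)Q(t=0) = 1003.73×9 + 2183.17×1 + 9362.99×1 + 334.84×12 = 9033.57 + 2183.17 + 9362.99 + 4018.08 = 24597.81
P = 24932.65 / 24597.81 × 100 = 101.3613
Fisher = √(L × P) = √(101.1684 × 101.3613) = 101.2648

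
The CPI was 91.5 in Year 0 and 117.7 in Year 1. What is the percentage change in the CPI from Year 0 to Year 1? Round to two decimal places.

Change = (117.7 − 91.5) / 91.5 × 100
       = 26.2 / 91.5 × 100 = 28.6339%

28.63%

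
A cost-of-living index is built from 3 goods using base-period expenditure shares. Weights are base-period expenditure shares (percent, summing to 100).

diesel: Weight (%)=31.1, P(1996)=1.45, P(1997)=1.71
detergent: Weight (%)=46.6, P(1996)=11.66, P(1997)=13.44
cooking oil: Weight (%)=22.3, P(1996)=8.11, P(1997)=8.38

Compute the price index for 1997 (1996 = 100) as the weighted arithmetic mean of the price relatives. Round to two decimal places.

113.43

diesel: 31.1 × (1.71/1.45) = 31.1 × 1.179310 = 36.6766
detergent: 46.6 × (13.44/11.66) = 46.6 × 1.152659 = 53.7139
cooking oil: 22.3 × (8.38/8.11) = 22.3 × 1.033292 = 23.0424
Index = Σ wᵢ·(p₁ᵢ/p₀ᵢ) = 36.6766 + 53.7139 + 23.0424 = 113.4329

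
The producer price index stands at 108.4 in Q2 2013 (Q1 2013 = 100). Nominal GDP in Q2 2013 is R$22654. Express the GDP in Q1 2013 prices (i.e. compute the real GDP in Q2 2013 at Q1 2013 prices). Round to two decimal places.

20898.52

Real = Nominal ÷ (Index/100) = 22654 ÷ (108.4/100)
     = 22654 ÷ 1.084 = 20898.5240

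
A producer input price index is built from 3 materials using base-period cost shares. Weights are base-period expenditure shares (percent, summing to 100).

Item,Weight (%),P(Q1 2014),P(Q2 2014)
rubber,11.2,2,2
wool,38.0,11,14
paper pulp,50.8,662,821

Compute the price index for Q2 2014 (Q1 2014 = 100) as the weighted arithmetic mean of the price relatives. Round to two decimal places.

122.56

rubber: 11.2 × (2/2) = 11.2 × 1.000000 = 11.2000
wool: 38.0 × (14/11) = 38.0 × 1.272727 = 48.3636
paper pulp: 50.8 × (821/662) = 50.8 × 1.240181 = 63.0012
Index = Σ wᵢ·(p₁ᵢ/p₀ᵢ) = 11.2000 + 48.3636 + 63.0012 = 122.5648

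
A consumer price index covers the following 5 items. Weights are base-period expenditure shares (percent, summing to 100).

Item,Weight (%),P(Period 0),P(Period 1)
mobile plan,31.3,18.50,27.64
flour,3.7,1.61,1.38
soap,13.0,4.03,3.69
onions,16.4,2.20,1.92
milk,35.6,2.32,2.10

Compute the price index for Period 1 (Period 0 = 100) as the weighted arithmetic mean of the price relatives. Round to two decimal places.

108.38

mobile plan: 31.3 × (27.64/18.50) = 31.3 × 1.494054 = 46.7639
flour: 3.7 × (1.38/1.61) = 3.7 × 0.857143 = 3.1714
soap: 13.0 × (3.69/4.03) = 13.0 × 0.915633 = 11.9032
onions: 16.4 × (1.92/2.20) = 16.4 × 0.872727 = 14.3127
milk: 35.6 × (2.10/2.32) = 35.6 × 0.905172 = 32.2241
Index = Σ wᵢ·(p₁ᵢ/p₀ᵢ) = 46.7639 + 3.1714 + 11.9032 + 14.3127 + 32.2241 = 108.3754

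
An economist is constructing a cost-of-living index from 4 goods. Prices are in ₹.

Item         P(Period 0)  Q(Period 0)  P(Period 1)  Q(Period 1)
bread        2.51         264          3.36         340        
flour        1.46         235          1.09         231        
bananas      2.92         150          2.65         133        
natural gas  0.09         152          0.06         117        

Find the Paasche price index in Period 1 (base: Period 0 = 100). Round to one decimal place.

Paasche price index uses current-period quantities as weights.
ΣP(Period 1)·Q(Period 1) = 3.36×340 + 1.09×231 + 2.65×133 + 0.06×117 = 1142.4 + 251.79 + 352.45 + 7.02 = 1753.66
ΣP(Period 0)·Q(Period 1) = 2.51×340 + 1.46×231 + 2.92×133 + 0.09×117 = 853.4 + 337.26 + 388.36 + 10.53 = 1589.55
Index = 1753.66 / 1589.55 × 100 = 110.3243

110.3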